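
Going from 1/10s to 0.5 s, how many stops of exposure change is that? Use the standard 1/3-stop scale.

1/10 → 1/8 → 1/6 → 1/5 → 1/4 → 0.3 → 0.4 → 0.5 — count the steps: 7 third-stops = 2 1/3 stops.

2 1/3 stops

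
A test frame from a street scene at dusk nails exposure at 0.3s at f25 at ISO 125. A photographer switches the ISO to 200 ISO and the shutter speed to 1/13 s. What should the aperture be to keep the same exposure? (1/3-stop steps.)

ISO: 125 → 160 → 200 — 2/3 stop raised (brighter).
Shutter speed: 0.3 → 1/4 → 1/5 → 1/6 → 1/8 → 1/10 → 1/13 — 2 stops faster (darker).
Net change so far: 1 1/3 stops darker. Offset with the aperture: f/25 → f/22 → f/20 → f/18 → f/16.

f/16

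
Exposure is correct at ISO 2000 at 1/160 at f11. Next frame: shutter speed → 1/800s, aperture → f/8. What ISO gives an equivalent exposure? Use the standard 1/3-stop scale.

Shutter speed: 1/160 → 1/200 → 1/250 → 1/320 → 1/400 → 1/500 → 1/640 → 1/800 — 2 1/3 stops shorter (darker).
Aperture: f/11 → f/10 → f/9 → f/8 — 1 stop wider (brighter).
Net change so far: 1 1/3 stops darker. Offset with the ISO: 2000 → 2500 → 3200 → 4000 → 5000.

ISO 5000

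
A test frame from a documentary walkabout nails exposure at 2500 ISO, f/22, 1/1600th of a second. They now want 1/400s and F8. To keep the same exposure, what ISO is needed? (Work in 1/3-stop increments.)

Shutter speed: 1/1600 → 1/1250 → 1/1000 → 1/800 → 1/640 → 1/500 → 1/400 — 2 stops longer (brighter).
Aperture: f/22 → f/20 → f/18 → f/16 → f/14 → f/13 → f/11 → f/10 → f/9 → f/8 — 3 stops opened up (brighter).
Net change so far: 5 stops brighter. Offset with the ISO: 2500 → 2000 → 1600 → 1250 → 1000 → 800 → 640 → 500 → 400 → 320 → 250 → 200 → 160 → 125 → 100 → 80.

ISO 80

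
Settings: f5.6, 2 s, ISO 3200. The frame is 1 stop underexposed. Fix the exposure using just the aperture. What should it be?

f/4

Underexposed by 1 stop → need 1 stop brighter.
Aperture: f/5.6 → f/4.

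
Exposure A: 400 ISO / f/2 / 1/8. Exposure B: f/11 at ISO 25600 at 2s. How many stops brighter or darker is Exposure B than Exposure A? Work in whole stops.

5 stops brighter

Aperture: f/2 → f/2.8 → f/4 → f/5.6 → f/8 → f/11 — 5 stops smaller aperture (darker).
Shutter speed: 1/8 → 1/4 → 1/2 → 1 → 2 — 4 stops longer (brighter).
ISO: 400 → 800 → 1600 → 3200 → 6400 → 12800 → 25600 — 6 stops raised (brighter).
Net: −5 +4 +6 = +5 stops.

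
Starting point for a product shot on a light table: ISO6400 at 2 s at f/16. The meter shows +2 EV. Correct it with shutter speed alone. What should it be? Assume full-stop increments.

1/2s

Overexposed by 2 stops → need 2 stops darker.
Shutter speed: 2 → 1 → 1/2.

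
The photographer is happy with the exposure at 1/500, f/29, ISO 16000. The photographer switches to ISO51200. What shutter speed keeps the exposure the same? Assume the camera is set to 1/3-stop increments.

1/1600s

ISO: 16000 → 20000 → 25600 → 32000 → 40000 → 51200 — 1 2/3 stops higher (brighter).
Need 1 2/3 stops darker from the shutter speed: 1/500 → 1/640 → 1/800 → 1/1000 → 1/1250 → 1/1600.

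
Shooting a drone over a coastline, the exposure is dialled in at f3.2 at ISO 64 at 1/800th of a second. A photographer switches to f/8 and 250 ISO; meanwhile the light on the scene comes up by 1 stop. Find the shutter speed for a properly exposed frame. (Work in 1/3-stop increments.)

Scene light: 1 stop brighter.
Aperture: f/3.2 → f/3.5 → f/4 → f/4.5 → f/5 → f/5.6 → f/6.3 → f/7.1 → f/8 — 2 2/3 stops narrower (darker).
ISO: 64 → 80 → 100 → 125 → 160 → 200 → 250 — 2 stops raised (brighter).
Net so far: 1/3 stop brighter. Shutter speed: 1/800 → 1/1000.

1/1000s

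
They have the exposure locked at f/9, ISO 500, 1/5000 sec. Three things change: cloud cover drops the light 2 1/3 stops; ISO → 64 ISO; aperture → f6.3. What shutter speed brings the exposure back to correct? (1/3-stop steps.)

Scene light: 2 1/3 stops darker.
ISO: 500 → 400 → 320 → 250 → 200 → 160 → 125 → 100 → 80 → 64 — 3 stops lower (darker).
Aperture: f/9 → f/8 → f/7.1 → f/6.3 — 1 stop opened up (brighter).
Net so far: 4 1/3 stops darker. Shutter speed: 1/5000 → 1/4000 → 1/3200 → 1/2500 → 1/2000 → 1/1600 → 1/1250 → 1/1000 → 1/800 → 1/640 → 1/500 → 1/400 → 1/320 → 1/250.

1/250s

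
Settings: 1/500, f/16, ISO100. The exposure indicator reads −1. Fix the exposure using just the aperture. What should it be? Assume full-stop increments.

f/11

Underexposed by 1 stop → need 1 stop brighter.
Aperture: f/16 → f/11.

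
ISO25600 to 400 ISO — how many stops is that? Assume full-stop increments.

6 stops

25600 → 12800 → 6400 → 3200 → 1600 → 800 → 400 — count the steps: 6 stops.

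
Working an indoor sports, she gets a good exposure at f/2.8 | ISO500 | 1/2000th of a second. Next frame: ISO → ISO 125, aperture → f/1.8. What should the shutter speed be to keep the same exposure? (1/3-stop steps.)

ISO: 500 → 400 → 320 → 250 → 200 → 160 → 125 — 2 stops lower (darker).
Aperture: f/2.8 → f/2.5 → f/2.2 → f/2 → f/1.8 — 1 1/3 stops opened up (brighter).
Net change so far: 2/3 stop darker. Offset with the shutter speed: 1/2000 → 1/1600 → 1/1250.

1/1250s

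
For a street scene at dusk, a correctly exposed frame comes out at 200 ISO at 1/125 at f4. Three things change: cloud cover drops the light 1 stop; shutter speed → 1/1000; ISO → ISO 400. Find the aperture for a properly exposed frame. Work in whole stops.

f/1.4

Scene light: 1 stop darker.
Shutter speed: 1/125 → 1/250 → 1/500 → 1/1000 — 3 stops faster (darker).
ISO: 200 → 400 — 1 stop higher (brighter).
Net so far: 3 stops darker. Aperture: f/4 → f/2.8 → f/2 → f/1.4.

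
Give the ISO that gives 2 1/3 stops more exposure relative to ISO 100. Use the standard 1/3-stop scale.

ISO: 100 → 125 → 160 → 200 → 250 → 320 → 400 → 500 — 2 1/3 stops higher (brighter).

ISO 500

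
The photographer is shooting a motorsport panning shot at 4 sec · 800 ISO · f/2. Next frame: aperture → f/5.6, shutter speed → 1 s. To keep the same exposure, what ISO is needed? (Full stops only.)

Aperture: f/2 → f/2.8 → f/4 → f/5.6 — 3 stops stopped down (darker).
Shutter speed: 4 → 2 → 1 — 2 stops faster (darker).
Net change so far: 5 stops darker. Offset with the ISO: 800 → 1600 → 3200 → 6400 → 12800 → 25600.

ISO 25600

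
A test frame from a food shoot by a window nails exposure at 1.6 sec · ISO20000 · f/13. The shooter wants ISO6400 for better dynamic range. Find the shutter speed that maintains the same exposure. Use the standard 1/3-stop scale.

5 s

ISO: 20000 → 16000 → 12800 → 10000 → 8000 → 6400 — 1 2/3 stops dropped (darker).
Need 1 2/3 stops brighter from the shutter speed: 1.6 → 2 → 2.5 → 3.2 → 4 → 5.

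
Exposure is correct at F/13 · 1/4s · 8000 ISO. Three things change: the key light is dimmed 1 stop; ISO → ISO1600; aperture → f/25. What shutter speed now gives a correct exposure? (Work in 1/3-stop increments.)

Scene light: 1 stop darker.
ISO: 8000 → 6400 → 5000 → 4000 → 3200 → 2500 → 2000 → 1600 — 2 1/3 stops lower (darker).
Aperture: f/13 → f/14 → f/16 → f/18 → f/20 → f/22 → f/25 — 2 stops narrower (darker).
Net so far: 5 1/3 stops darker. Shutter speed: 1/4 → 0.3 → 0.4 → 0.5 → 0.6 → 0.8 → 1 → 1.3 → 1.6 → 2 → 2.5 → 3.2 → 4 → 5 → 6 → 8 → 10.

10 s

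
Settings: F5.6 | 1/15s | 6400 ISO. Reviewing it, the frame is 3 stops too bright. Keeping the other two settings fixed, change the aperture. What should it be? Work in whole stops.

f/16

Overexposed by 3 stops → need 3 stops darker.
Aperture: f/5.6 → f/8 → f/11 → f/16.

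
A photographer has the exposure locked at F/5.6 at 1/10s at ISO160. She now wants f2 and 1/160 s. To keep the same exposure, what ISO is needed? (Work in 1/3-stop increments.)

ISO 320

Aperture: f/5.6 → f/5 → f/4.5 → f/4 → f/3.5 → f/3.2 → f/2.8 → f/2.5 → f/2.2 → f/2 — 3 stops wider (brighter).
Shutter speed: 1/10 → 1/13 → 1/15 → 1/20 → 1/25 → 1/30 → 1/40 → 1/50 → 1/60 → 1/80 → 1/100 → 1/125 → 1/160 — 4 stops faster (darker).
Net change so far: 1 stop darker. Offset with the ISO: 160 → 200 → 250 → 320.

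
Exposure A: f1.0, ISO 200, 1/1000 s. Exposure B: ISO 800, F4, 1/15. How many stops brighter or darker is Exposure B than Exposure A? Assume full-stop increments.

Aperture: f/1.0 → f/1.4 → f/2 → f/2.8 → f/4 — 4 stops narrower (darker).
Shutter speed: 1/1000 → 1/500 → 1/250 → 1/125 → 1/60 → 1/30 → 1/15 — 6 stops longer (brighter).
ISO: 200 → 400 → 800 — 2 stops higher (brighter).
Net: −4 +6 +2 = +4 stops.

4 stops brighter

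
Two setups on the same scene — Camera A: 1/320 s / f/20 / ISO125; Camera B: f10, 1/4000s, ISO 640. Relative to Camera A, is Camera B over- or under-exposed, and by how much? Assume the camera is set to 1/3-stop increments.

2/3 stop brighter

Aperture: f/20 → f/18 → f/16 → f/14 → f/13 → f/11 → f/10 — 2 stops larger aperture (brighter).
Shutter speed: 1/320 → 1/400 → 1/500 → 1/640 → 1/800 → 1/1000 → 1/1250 → 1/1600 → 1/2000 → 1/2500 → 1/3200 → 1/4000 — 3 2/3 stops faster (darker).
ISO: 125 → 160 → 200 → 250 → 320 → 400 → 500 → 640 — 2 1/3 stops raised (brighter).
Net: +2 −3 2/3 +2 1/3 = +2/3 stops.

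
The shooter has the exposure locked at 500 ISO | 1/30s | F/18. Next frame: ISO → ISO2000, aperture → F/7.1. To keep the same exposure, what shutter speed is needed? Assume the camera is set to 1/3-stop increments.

ISO: 500 → 640 → 800 → 1000 → 1250 → 1600 → 2000 — 2 stops higher (brighter).
Aperture: f/18 → f/16 → f/14 → f/13 → f/11 → f/10 → f/9 → f/8 → f/7.1 — 2 2/3 stops wider (brighter).
Net change so far: 4 2/3 stops brighter. Offset with the shutter speed: 1/30 → 1/40 → 1/50 → 1/60 → 1/80 → 1/100 → 1/125 → 1/160 → 1/200 → 1/250 → 1/320 → 1/400 → 1/500 → 1/640 → 1/800.

1/800s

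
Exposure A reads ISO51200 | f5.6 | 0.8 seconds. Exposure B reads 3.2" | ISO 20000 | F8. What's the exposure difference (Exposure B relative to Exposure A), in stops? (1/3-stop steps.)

1/3 stop darker

Aperture: f/5.6 → f/6.3 → f/7.1 → f/8 — 1 stop narrower (darker).
Shutter speed: 0.8 → 1 → 1.3 → 1.6 → 2 → 2.5 → 3.2 — 2 stops longer (brighter).
ISO: 51200 → 40000 → 32000 → 25600 → 20000 — 1 1/3 stops dropped (darker).
Net: −1 +2 −1 1/3 = −1/3 stops.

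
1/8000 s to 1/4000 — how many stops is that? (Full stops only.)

1/8000 → 1/4000 — count the steps: 1 stop.

1 stop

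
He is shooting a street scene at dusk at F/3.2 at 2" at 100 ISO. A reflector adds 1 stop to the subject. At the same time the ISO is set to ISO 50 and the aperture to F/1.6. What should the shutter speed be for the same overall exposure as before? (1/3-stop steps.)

Scene light: 1 stop brighter.
ISO: 100 → 80 → 64 → 50 — 1 stop lower (darker).
Aperture: f/3.2 → f/2.8 → f/2.5 → f/2.2 → f/2 → f/1.8 → f/1.6 — 2 stops wider (brighter).
Net so far: 2 stops brighter. Shutter speed: 2 → 1.6 → 1.3 → 1 → 0.8 → 0.6 → 0.5.

0.5 s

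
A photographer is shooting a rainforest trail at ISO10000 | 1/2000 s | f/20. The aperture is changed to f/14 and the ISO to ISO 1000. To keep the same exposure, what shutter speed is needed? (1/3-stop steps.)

Aperture: f/20 → f/18 → f/16 → f/14 — 1 stop larger aperture (brighter).
ISO: 10000 → 8000 → 6400 → 5000 → 4000 → 3200 → 2500 → 2000 → 1600 → 1250 → 1000 — 3 1/3 stops dropped (darker).
Net change so far: 2 1/3 stops darker. Offset with the shutter speed: 1/2000 → 1/1600 → 1/1250 → 1/1000 → 1/800 → 1/640 → 1/500 → 1/400.

1/400s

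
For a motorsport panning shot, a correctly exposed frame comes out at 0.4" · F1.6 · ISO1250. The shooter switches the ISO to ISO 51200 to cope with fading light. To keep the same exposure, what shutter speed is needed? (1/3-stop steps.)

1/100s

ISO: 1250 → 1600 → 2000 → 2500 → 3200 → 4000 → 5000 → 6400 → 8000 → 10000 → 12800 → 16000 → 20000 → 25600 → 32000 → 40000 → 51200 — 5 1/3 stops higher (brighter).
Need 5 1/3 stops darker from the shutter speed: 0.4 → 0.3 → 1/4 → 1/5 → 1/6 → 1/8 → 1/10 → 1/13 → 1/15 → 1/20 → 1/25 → 1/30 → 1/40 → 1/50 → 1/60 → 1/80 → 1/100.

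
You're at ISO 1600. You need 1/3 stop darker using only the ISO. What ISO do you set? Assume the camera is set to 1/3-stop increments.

ISO: 1600 → 1250 — 1/3 stop dropped (darker).

ISO 1250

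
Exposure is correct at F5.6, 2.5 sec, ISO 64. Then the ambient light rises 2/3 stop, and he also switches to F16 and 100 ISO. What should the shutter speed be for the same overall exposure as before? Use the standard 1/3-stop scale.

8 s

Scene light: 2/3 stop brighter.
Aperture: f/5.6 → f/6.3 → f/7.1 → f/8 → f/9 → f/10 → f/11 → f/13 → f/14 → f/16 — 3 stops stopped down (darker).
ISO: 64 → 80 → 100 — 2/3 stop raised (brighter).
Net so far: 1 2/3 stops darker. Shutter speed: 2.5 → 3.2 → 4 → 5 → 6 → 8.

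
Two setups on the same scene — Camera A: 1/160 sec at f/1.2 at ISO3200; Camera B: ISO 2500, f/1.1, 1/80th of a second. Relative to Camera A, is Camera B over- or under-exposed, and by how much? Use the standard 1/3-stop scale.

1 stop brighter

Aperture: f/1.2 → f/1.1 — 1/3 stop opened up (brighter).
Shutter speed: 1/160 → 1/125 → 1/100 → 1/80 — 1 stop slower (brighter).
ISO: 3200 → 2500 — 1/3 stop lower (darker).
Net: +1/3 +1 −1/3 = +1 stop.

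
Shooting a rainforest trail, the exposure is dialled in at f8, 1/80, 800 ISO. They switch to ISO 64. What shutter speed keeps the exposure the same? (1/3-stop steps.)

1/6s

ISO: 800 → 640 → 500 → 400 → 320 → 250 → 200 → 160 → 125 → 100 → 80 → 64 — 3 2/3 stops dropped (darker).
Need 3 2/3 stops brighter from the shutter speed: 1/80 → 1/60 → 1/50 → 1/40 → 1/30 → 1/25 → 1/20 → 1/15 → 1/13 → 1/10 → 1/8 → 1/6.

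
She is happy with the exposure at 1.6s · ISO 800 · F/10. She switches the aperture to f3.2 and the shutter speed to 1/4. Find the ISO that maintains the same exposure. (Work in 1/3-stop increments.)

ISO 500

Aperture: f/10 → f/9 → f/8 → f/7.1 → f/6.3 → f/5.6 → f/5 → f/4.5 → f/4 → f/3.5 → f/3.2 — 3 1/3 stops larger aperture (brighter).
Shutter speed: 1.6 → 1.3 → 1 → 0.8 → 0.6 → 0.5 → 0.4 → 0.3 → 1/4 — 2 2/3 stops faster (darker).
Net change so far: 2/3 stop brighter. Offset with the ISO: 800 → 640 → 500.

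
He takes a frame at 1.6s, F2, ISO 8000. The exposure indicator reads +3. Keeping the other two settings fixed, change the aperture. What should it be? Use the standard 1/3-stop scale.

f/5.6

Overexposed by 3 stops → need 3 stops darker.
Aperture: f/2 → f/2.2 → f/2.5 → f/2.8 → f/3.2 → f/3.5 → f/4 → f/4.5 → f/5 → f/5.6.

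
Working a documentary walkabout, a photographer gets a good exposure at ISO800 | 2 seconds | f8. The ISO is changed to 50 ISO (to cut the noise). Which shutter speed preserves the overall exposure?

ISO: 800 → 400 → 200 → 100 → 50 — 4 stops dropped (darker).
Need 4 stops brighter from the shutter speed: 2 → 4 → 8 → 15 → 30.

30 s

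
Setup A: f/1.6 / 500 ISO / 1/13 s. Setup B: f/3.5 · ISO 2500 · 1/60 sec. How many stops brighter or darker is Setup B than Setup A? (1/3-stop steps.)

Aperture: f/1.6 → f/1.8 → f/2 → f/2.2 → f/2.5 → f/2.8 → f/3.2 → f/3.5 — 2 1/3 stops narrower (darker).
Shutter speed: 1/13 → 1/15 → 1/20 → 1/25 → 1/30 → 1/40 → 1/50 → 1/60 — 2 1/3 stops shorter (darker).
ISO: 500 → 640 → 800 → 1000 → 1250 → 1600 → 2000 → 2500 — 2 1/3 stops raised (brighter).
Net: −2 1/3 −2 1/3 +2 1/3 = −2 1/3 stops.

2 1/3 stops darker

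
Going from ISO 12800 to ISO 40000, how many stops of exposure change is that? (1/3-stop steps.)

1 2/3 stops

12800 → 16000 → 20000 → 25600 → 32000 → 40000 — count the steps: 5 third-stops = 1 2/3 stops.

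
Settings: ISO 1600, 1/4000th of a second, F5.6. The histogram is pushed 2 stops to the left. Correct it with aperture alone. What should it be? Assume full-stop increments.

f/2.8

Underexposed by 2 stops → need 2 stops brighter.
Aperture: f/5.6 → f/4 → f/2.8.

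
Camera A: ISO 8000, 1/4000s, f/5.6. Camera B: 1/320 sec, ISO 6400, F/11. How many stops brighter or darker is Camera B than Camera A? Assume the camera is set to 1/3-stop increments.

Aperture: f/5.6 → f/6.3 → f/7.1 → f/8 → f/9 → f/10 → f/11 — 2 stops narrower (darker).
Shutter speed: 1/4000 → 1/3200 → 1/2500 → 1/2000 → 1/1600 → 1/1250 → 1/1000 → 1/800 → 1/640 → 1/500 → 1/400 → 1/320 — 3 2/3 stops slower (brighter).
ISO: 8000 → 6400 — 1/3 stop lower (darker).
Net: −2 +3 2/3 −1/3 = +1 1/3 stops.

1 1/3 stops brighter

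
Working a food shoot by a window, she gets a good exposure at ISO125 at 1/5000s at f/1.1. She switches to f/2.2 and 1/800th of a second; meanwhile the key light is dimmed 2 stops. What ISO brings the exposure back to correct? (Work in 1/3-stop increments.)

ISO 320

Scene light: 2 stops darker.
Aperture: f/1.1 → f/1.2 → f/1.4 → f/1.6 → f/1.8 → f/2 → f/2.2 — 2 stops stopped down (darker).
Shutter speed: 1/5000 → 1/4000 → 1/3200 → 1/2500 → 1/2000 → 1/1600 → 1/1250 → 1/1000 → 1/800 — 2 2/3 stops slower (brighter).
Net so far: 1 1/3 stops darker. ISO: 125 → 160 → 200 → 250 → 320.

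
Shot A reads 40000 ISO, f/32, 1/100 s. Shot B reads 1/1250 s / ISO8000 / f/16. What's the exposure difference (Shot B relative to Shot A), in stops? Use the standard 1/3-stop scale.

Aperture: f/32 → f/29 → f/25 → f/22 → f/20 → f/18 → f/16 — 2 stops opened up (brighter).
Shutter speed: 1/100 → 1/125 → 1/160 → 1/200 → 1/250 → 1/320 → 1/400 → 1/500 → 1/640 → 1/800 → 1/1000 → 1/1250 — 3 2/3 stops shorter (darker).
ISO: 40000 → 32000 → 25600 → 20000 → 16000 → 12800 → 10000 → 8000 — 2 1/3 stops lower (darker).
Net: +2 −3 2/3 −2 1/3 = −4 stops.

4 stops darker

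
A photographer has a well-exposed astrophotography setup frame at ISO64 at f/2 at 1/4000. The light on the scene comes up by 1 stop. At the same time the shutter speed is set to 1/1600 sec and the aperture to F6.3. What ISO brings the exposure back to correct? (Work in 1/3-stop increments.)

Scene light: 1 stop brighter.
Shutter speed: 1/4000 → 1/3200 → 1/2500 → 1/2000 → 1/1600 — 1 1/3 stops slower (brighter).
Aperture: f/2 → f/2.2 → f/2.5 → f/2.8 → f/3.2 → f/3.5 → f/4 → f/4.5 → f/5 → f/5.6 → f/6.3 — 3 1/3 stops stopped down (darker).
Net so far: 1 stop darker. ISO: 64 → 80 → 100 → 125.

ISO 125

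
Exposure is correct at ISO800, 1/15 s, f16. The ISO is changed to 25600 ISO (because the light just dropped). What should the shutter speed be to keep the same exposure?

1/500s

ISO: 800 → 1600 → 3200 → 6400 → 12800 → 25600 — 5 stops higher (brighter).
Need 5 stops darker from the shutter speed: 1/15 → 1/30 → 1/60 → 1/125 → 1/250 → 1/500.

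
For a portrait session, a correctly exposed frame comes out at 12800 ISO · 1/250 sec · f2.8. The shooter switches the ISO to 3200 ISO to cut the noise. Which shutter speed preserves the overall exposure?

ISO: 12800 → 6400 → 3200 — 2 stops dropped (darker).
Need 2 stops brighter from the shutter speed: 1/250 → 1/125 → 1/60.

1/60s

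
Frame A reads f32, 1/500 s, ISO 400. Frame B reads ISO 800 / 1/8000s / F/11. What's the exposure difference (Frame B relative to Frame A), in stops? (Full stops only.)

same exposure (0 stops)

Aperture: f/32 → f/22 → f/16 → f/11 — 3 stops wider (brighter).
Shutter speed: 1/500 → 1/1000 → 1/2000 → 1/4000 → 1/8000 — 4 stops faster (darker).
ISO: 400 → 800 — 1 stop raised (brighter).
Net: +3 −4 +1 = 0 stops.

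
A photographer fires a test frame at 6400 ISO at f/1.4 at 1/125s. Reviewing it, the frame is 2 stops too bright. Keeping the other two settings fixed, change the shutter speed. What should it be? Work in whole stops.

Overexposed by 2 stops → need 2 stops darker.
Shutter speed: 1/125 → 1/250 → 1/500.

1/500s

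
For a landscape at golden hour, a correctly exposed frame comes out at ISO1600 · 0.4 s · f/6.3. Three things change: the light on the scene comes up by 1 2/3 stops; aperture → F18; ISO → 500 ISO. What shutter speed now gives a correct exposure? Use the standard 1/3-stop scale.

Scene light: 1 2/3 stops brighter.
Aperture: f/6.3 → f/7.1 → f/8 → f/9 → f/10 → f/11 → f/13 → f/14 → f/16 → f/18 — 3 stops narrower (darker).
ISO: 1600 → 1250 → 1000 → 800 → 640 → 500 — 1 2/3 stops lower (darker).
Net so far: 3 stops darker. Shutter speed: 0.4 → 0.5 → 0.6 → 0.8 → 1 → 1.3 → 1.6 → 2 → 2.5 → 3.2.

3.2 s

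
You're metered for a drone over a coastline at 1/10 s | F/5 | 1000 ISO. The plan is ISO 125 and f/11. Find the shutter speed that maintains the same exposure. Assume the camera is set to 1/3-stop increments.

ISO: 1000 → 800 → 640 → 500 → 400 → 320 → 250 → 200 → 160 → 125 — 3 stops lower (darker).
Aperture: f/5 → f/5.6 → f/6.3 → f/7.1 → f/8 → f/9 → f/10 → f/11 — 2 1/3 stops narrower (darker).
Net change so far: 5 1/3 stops darker. Offset with the shutter speed: 1/10 → 1/8 → 1/6 → 1/5 → 1/4 → 0.3 → 0.4 → 0.5 → 0.6 → 0.8 → 1 → 1.3 → 1.6 → 2 → 2.5 → 3.2 → 4.

4 s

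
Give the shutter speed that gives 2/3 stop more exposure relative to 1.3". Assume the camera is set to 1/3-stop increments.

2 s

Shutter speed: 1.3 → 1.6 → 2 — 2/3 stop longer (brighter).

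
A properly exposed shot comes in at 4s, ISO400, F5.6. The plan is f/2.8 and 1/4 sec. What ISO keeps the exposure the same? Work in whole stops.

ISO 1600

Aperture: f/5.6 → f/4 → f/2.8 — 2 stops larger aperture (brighter).
Shutter speed: 4 → 2 → 1 → 1/2 → 1/4 — 4 stops shorter (darker).
Net change so far: 2 stops darker. Offset with the ISO: 400 → 800 → 1600.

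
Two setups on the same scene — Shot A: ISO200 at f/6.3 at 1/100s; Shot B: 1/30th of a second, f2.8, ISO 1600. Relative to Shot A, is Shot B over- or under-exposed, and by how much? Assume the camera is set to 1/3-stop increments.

Aperture: f/6.3 → f/5.6 → f/5 → f/4.5 → f/4 → f/3.5 → f/3.2 → f/2.8 — 2 1/3 stops wider (brighter).
Shutter speed: 1/100 → 1/80 → 1/60 → 1/50 → 1/40 → 1/30 — 1 2/3 stops slower (brighter).
ISO: 200 → 250 → 320 → 400 → 500 → 640 → 800 → 1000 → 1250 → 1600 — 3 stops raised (brighter).
Net: +2 1/3 +1 2/3 +3 = +7 stops.

7 stops brighter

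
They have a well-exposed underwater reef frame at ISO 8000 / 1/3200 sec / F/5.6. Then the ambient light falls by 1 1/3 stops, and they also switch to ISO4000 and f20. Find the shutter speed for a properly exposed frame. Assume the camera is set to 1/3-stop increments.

1/50s

Scene light: 1 1/3 stops darker.
ISO: 8000 → 6400 → 5000 → 4000 — 1 stop lower (darker).
Aperture: f/5.6 → f/6.3 → f/7.1 → f/8 → f/9 → f/10 → f/11 → f/13 → f/14 → f/16 → f/18 → f/20 — 3 2/3 stops smaller aperture (darker).
Net so far: 6 stops darker. Shutter speed: 1/3200 → 1/2500 → 1/2000 → 1/1600 → 1/1250 → 1/1000 → 1/800 → 1/640 → 1/500 → 1/400 → 1/320 → 1/250 → 1/200 → 1/160 → 1/125 → 1/100 → 1/80 → 1/60 → 1/50.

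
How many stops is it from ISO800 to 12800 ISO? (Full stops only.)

800 → 1600 → 3200 → 6400 → 12800 — count the steps: 4 stops.

4 stops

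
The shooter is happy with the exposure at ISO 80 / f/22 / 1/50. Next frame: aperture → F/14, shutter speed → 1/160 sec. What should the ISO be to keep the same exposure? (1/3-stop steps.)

Aperture: f/22 → f/20 → f/18 → f/16 → f/14 — 1 1/3 stops wider (brighter).
Shutter speed: 1/50 → 1/60 → 1/80 → 1/100 → 1/125 → 1/160 — 1 2/3 stops faster (darker).
Net change so far: 1/3 stop darker. Offset with the ISO: 80 → 100.

ISO 100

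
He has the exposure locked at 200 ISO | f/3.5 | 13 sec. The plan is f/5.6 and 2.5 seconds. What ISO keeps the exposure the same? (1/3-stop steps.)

Aperture: f/3.5 → f/4 → f/4.5 → f/5 → f/5.6 — 1 1/3 stops narrower (darker).
Shutter speed: 13 → 10 → 8 → 6 → 5 → 4 → 3.2 → 2.5 — 2 1/3 stops shorter (darker).
Net change so far: 3 2/3 stops darker. Offset with the ISO: 200 → 250 → 320 → 400 → 500 → 640 → 800 → 1000 → 1250 → 1600 → 2000 → 2500.

ISO 2500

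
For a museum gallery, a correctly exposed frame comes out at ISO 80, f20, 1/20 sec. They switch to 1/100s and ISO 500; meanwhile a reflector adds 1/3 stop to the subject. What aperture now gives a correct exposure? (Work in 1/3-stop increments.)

f/25

Scene light: 1/3 stop brighter.
Shutter speed: 1/20 → 1/25 → 1/30 → 1/40 → 1/50 → 1/60 → 1/80 → 1/100 — 2 1/3 stops faster (darker).
ISO: 80 → 100 → 125 → 160 → 200 → 250 → 320 → 400 → 500 — 2 2/3 stops higher (brighter).
Net so far: 2/3 stop brighter. Aperture: f/20 → f/22 → f/25.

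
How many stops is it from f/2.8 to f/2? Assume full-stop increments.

f/2.8 → f/2 — count the steps: 1 stop.

1 stop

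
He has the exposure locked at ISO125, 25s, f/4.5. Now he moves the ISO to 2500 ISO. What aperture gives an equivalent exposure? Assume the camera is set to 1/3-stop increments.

ISO: 125 → 160 → 200 → 250 → 320 → 400 → 500 → 640 → 800 → 1000 → 1250 → 1600 → 2000 → 2500 — 4 1/3 stops higher (brighter).
Need 4 1/3 stops darker from the aperture: f/4.5 → f/5 → f/5.6 → f/6.3 → f/7.1 → f/8 → f/9 → f/10 → f/11 → f/13 → f/14 → f/16 → f/18 → f/20.

f/20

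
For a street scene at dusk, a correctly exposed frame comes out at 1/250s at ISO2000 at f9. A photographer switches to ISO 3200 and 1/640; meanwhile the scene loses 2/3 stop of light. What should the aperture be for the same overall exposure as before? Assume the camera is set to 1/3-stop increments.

Scene light: 2/3 stop darker.
ISO: 2000 → 2500 → 3200 — 2/3 stop raised (brighter).
Shutter speed: 1/250 → 1/320 → 1/400 → 1/500 → 1/640 — 1 1/3 stops faster (darker).
Net so far: 1 1/3 stops darker. Aperture: f/9 → f/8 → f/7.1 → f/6.3 → f/5.6.

f/5.6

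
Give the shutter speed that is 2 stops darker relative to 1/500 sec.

Shutter speed: 1/500 → 1/1000 → 1/2000 — 2 stops shorter (darker).

1/2000s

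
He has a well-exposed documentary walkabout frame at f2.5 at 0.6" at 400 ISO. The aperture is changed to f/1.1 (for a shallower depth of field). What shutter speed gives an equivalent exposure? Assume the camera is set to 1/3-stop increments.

Aperture: f/2.5 → f/2.2 → f/2 → f/1.8 → f/1.6 → f/1.4 → f/1.2 → f/1.1 — 2 1/3 stops larger aperture (brighter).
Need 2 1/3 stops darker from the shutter speed: 0.6 → 0.5 → 0.4 → 0.3 → 1/4 → 1/5 → 1/6 → 1/8.

1/8s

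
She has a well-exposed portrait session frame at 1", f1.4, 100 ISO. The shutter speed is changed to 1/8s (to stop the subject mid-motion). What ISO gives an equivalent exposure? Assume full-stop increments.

Shutter speed: 1 → 1/2 → 1/4 → 1/8 — 3 stops faster (darker).
Need 3 stops brighter from the ISO: 100 → 200 → 400 → 800.

ISO 800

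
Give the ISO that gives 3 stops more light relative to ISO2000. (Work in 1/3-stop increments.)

ISO 16000

ISO: 2000 → 2500 → 3200 → 4000 → 5000 → 6400 → 8000 → 10000 → 12800 → 16000 — 3 stops higher (brighter).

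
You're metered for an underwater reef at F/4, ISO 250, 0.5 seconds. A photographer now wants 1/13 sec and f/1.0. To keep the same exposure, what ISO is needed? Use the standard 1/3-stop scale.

Shutter speed: 0.5 → 0.4 → 0.3 → 1/4 → 1/5 → 1/6 → 1/8 → 1/10 → 1/13 — 2 2/3 stops shorter (darker).
Aperture: f/4 → f/3.5 → f/3.2 → f/2.8 → f/2.5 → f/2.2 → f/2 → f/1.8 → f/1.6 → f/1.4 → f/1.2 → f/1.1 → f/1.0 — 4 stops wider (brighter).
Net change so far: 1 1/3 stops brighter. Offset with the ISO: 250 → 200 → 160 → 125 → 100.

ISO 100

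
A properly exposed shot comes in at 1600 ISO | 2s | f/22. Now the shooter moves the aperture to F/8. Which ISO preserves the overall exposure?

ISO 200

Aperture: f/22 → f/16 → f/11 → f/8 — 3 stops wider (brighter).
Need 3 stops darker from the ISO: 1600 → 800 → 400 → 200.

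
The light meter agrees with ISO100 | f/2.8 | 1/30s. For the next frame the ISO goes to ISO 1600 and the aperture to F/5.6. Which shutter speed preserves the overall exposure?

1/125s

ISO: 100 → 200 → 400 → 800 → 1600 — 4 stops raised (brighter).
Aperture: f/2.8 → f/4 → f/5.6 — 2 stops narrower (darker).
Net change so far: 2 stops brighter. Offset with the shutter speed: 1/30 → 1/60 → 1/125.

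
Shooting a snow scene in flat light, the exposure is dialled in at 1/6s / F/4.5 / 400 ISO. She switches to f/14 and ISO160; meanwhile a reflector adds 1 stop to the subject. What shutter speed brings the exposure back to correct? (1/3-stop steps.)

2 s

Scene light: 1 stop brighter.
Aperture: f/4.5 → f/5 → f/5.6 → f/6.3 → f/7.1 → f/8 → f/9 → f/10 → f/11 → f/13 → f/14 — 3 1/3 stops smaller aperture (darker).
ISO: 400 → 320 → 250 → 200 → 160 — 1 1/3 stops lower (darker).
Net so far: 3 2/3 stops darker. Shutter speed: 1/6 → 1/5 → 1/4 → 0.3 → 0.4 → 0.5 → 0.6 → 0.8 → 1 → 1.3 → 1.6 → 2.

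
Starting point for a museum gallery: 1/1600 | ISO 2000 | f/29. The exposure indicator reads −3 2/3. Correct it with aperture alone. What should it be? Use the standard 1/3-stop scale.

Underexposed by 3 2/3 stops → need 3 2/3 stops brighter.
Aperture: f/29 → f/25 → f/22 → f/20 → f/18 → f/16 → f/14 → f/13 → f/11 → f/10 → f/9 → f/8.

f/8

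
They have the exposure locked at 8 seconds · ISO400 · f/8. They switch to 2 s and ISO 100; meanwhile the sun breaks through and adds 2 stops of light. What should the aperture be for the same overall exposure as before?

f/4

Scene light: 2 stops brighter.
Shutter speed: 8 → 4 → 2 — 2 stops faster (darker).
ISO: 400 → 200 → 100 — 2 stops lower (darker).
Net so far: 2 stops darker. Aperture: f/8 → f/5.6 → f/4.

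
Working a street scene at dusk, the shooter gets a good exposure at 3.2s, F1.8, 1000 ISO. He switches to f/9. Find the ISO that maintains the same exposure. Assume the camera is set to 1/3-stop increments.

ISO 25600

Aperture: f/1.8 → f/2 → f/2.2 → f/2.5 → f/2.8 → f/3.2 → f/3.5 → f/4 → f/4.5 → f/5 → f/5.6 → f/6.3 → f/7.1 → f/8 → f/9 — 4 2/3 stops stopped down (darker).
Need 4 2/3 stops brighter from the ISO: 1000 → 1250 → 1600 → 2000 → 2500 → 3200 → 4000 → 5000 → 6400 → 8000 → 10000 → 12800 → 16000 → 20000 → 25600.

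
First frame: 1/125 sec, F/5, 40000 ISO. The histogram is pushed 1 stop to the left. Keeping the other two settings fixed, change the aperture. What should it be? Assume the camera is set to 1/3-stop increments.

Underexposed by 1 stop → need 1 stop brighter.
Aperture: f/5 → f/4.5 → f/4 → f/3.5.

f/3.5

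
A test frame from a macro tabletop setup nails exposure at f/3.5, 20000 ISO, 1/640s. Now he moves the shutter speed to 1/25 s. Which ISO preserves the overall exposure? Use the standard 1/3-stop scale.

Shutter speed: 1/640 → 1/500 → 1/400 → 1/320 → 1/250 → 1/200 → 1/160 → 1/125 → 1/100 → 1/80 → 1/60 → 1/50 → 1/40 → 1/30 → 1/25 — 4 2/3 stops longer (brighter).
Need 4 2/3 stops darker from the ISO: 20000 → 16000 → 12800 → 10000 → 8000 → 6400 → 5000 → 4000 → 3200 → 2500 → 2000 → 1600 → 1250 → 1000 → 800.

ISO 800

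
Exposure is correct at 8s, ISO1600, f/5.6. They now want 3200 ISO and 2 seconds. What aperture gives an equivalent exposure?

f/4

ISO: 1600 → 3200 — 1 stop raised (brighter).
Shutter speed: 8 → 4 → 2 — 2 stops shorter (darker).
Net change so far: 1 stop darker. Offset with the aperture: f/5.6 → f/4.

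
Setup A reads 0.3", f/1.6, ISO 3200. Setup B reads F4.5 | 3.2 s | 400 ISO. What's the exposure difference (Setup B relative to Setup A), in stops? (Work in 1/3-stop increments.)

2 2/3 stops darker

Aperture: f/1.6 → f/1.8 → f/2 → f/2.2 → f/2.5 → f/2.8 → f/3.2 → f/3.5 → f/4 → f/4.5 — 3 stops narrower (darker).
Shutter speed: 0.3 → 0.4 → 0.5 → 0.6 → 0.8 → 1 → 1.3 → 1.6 → 2 → 2.5 → 3.2 — 3 1/3 stops slower (brighter).
ISO: 3200 → 2500 → 2000 → 1600 → 1250 → 1000 → 800 → 640 → 500 → 400 — 3 stops dropped (darker).
Net: −3 +3 1/3 −3 = −2 2/3 stops.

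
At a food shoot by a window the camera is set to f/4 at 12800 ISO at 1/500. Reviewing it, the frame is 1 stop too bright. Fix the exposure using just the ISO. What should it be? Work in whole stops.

ISO 6400

Overexposed by 1 stop → need 1 stop darker.
ISO: 12800 → 6400.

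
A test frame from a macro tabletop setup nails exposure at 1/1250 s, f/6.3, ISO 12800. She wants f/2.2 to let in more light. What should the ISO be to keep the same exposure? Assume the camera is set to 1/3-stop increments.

ISO 1600

Aperture: f/6.3 → f/5.6 → f/5 → f/4.5 → f/4 → f/3.5 → f/3.2 → f/2.8 → f/2.5 → f/2.2 — 3 stops wider (brighter).
Need 3 stops darker from the ISO: 12800 → 10000 → 8000 → 6400 → 5000 → 4000 → 3200 → 2500 → 2000 → 1600.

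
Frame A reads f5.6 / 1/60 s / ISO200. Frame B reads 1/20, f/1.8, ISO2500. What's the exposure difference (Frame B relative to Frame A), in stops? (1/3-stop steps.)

Aperture: f/5.6 → f/5 → f/4.5 → f/4 → f/3.5 → f/3.2 → f/2.8 → f/2.5 → f/2.2 → f/2 → f/1.8 — 3 1/3 stops larger aperture (brighter).
Shutter speed: 1/60 → 1/50 → 1/40 → 1/30 → 1/25 → 1/20 — 1 2/3 stops longer (brighter).
ISO: 200 → 250 → 320 → 400 → 500 → 640 → 800 → 1000 → 1250 → 1600 → 2000 → 2500 — 3 2/3 stops raised (brighter).
Net: +3 1/3 +1 2/3 +3 2/3 = +8 2/3 stops.

8 2/3 stops brighter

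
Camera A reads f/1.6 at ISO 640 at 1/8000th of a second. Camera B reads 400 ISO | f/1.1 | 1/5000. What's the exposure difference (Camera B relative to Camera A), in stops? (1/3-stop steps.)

1 stop brighter

Aperture: f/1.6 → f/1.4 → f/1.2 → f/1.1 — 1 stop opened up (brighter).
Shutter speed: 1/8000 → 1/6400 → 1/5000 — 2/3 stop slower (brighter).
ISO: 640 → 500 → 400 — 2/3 stop lower (darker).
Net: +1 +2/3 −2/3 = +1 stop.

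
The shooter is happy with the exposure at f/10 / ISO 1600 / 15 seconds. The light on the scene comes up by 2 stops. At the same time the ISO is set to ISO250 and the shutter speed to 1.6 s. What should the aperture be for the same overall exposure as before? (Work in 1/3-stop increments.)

Scene light: 2 stops brighter.
ISO: 1600 → 1250 → 1000 → 800 → 640 → 500 → 400 → 320 → 250 — 2 2/3 stops lower (darker).
Shutter speed: 15 → 13 → 10 → 8 → 6 → 5 → 4 → 3.2 → 2.5 → 2 → 1.6 — 3 1/3 stops shorter (darker).
Net so far: 4 stops darker. Aperture: f/10 → f/9 → f/8 → f/7.1 → f/6.3 → f/5.6 → f/5 → f/4.5 → f/4 → f/3.5 → f/3.2 → f/2.8 → f/2.5.

f/2.5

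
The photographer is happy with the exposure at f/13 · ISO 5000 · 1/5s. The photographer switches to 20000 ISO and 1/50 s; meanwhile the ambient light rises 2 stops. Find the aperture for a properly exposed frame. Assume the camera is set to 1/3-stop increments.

Scene light: 2 stops brighter.
ISO: 5000 → 6400 → 8000 → 10000 → 12800 → 16000 → 20000 — 2 stops raised (brighter).
Shutter speed: 1/5 → 1/6 → 1/8 → 1/10 → 1/13 → 1/15 → 1/20 → 1/25 → 1/30 → 1/40 → 1/50 — 3 1/3 stops faster (darker).
Net so far: 2/3 stop brighter. Aperture: f/13 → f/14 → f/16.

f/16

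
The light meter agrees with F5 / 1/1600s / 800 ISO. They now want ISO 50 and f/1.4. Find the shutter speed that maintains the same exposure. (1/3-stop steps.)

1/1250s

ISO: 800 → 640 → 500 → 400 → 320 → 250 → 200 → 160 → 125 → 100 → 80 → 64 → 50 — 4 stops lower (darker).
Aperture: f/5 → f/4.5 → f/4 → f/3.5 → f/3.2 → f/2.8 → f/2.5 → f/2.2 → f/2 → f/1.8 → f/1.6 → f/1.4 — 3 2/3 stops wider (brighter).
Net change so far: 1/3 stop darker. Offset with the shutter speed: 1/1600 → 1/1250.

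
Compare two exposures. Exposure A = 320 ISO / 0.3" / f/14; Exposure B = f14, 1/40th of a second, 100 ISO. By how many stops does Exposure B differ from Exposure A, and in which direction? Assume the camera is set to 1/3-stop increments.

5 1/3 stops darker

Aperture: unchanged.
Shutter speed: 0.3 → 1/4 → 1/5 → 1/6 → 1/8 → 1/10 → 1/13 → 1/15 → 1/20 → 1/25 → 1/30 → 1/40 — 3 2/3 stops faster (darker).
ISO: 320 → 250 → 200 → 160 → 125 → 100 — 1 2/3 stops lower (darker).
Net: −3 2/3 −1 2/3 = −5 1/3 stops.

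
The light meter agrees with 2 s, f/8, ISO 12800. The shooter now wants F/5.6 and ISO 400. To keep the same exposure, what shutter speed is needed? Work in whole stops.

Aperture: f/8 → f/5.6 — 1 stop wider (brighter).
ISO: 12800 → 6400 → 3200 → 1600 → 800 → 400 — 5 stops lower (darker).
Net change so far: 4 stops darker. Offset with the shutter speed: 2 → 4 → 8 → 15 → 30.

30 s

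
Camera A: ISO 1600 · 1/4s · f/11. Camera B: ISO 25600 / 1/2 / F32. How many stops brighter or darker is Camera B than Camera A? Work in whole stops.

Aperture: f/11 → f/16 → f/22 → f/32 — 3 stops smaller aperture (darker).
Shutter speed: 1/4 → 1/2 — 1 stop slower (brighter).
ISO: 1600 → 3200 → 6400 → 12800 → 25600 — 4 stops higher (brighter).
Net: −3 +1 +4 = +2 stops.

2 stops brighter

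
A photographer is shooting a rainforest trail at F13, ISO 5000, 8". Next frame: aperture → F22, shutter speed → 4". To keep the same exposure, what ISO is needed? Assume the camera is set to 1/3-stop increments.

ISO 32000

Aperture: f/13 → f/14 → f/16 → f/18 → f/20 → f/22 — 1 2/3 stops smaller aperture (darker).
Shutter speed: 8 → 6 → 5 → 4 — 1 stop shorter (darker).
Net change so far: 2 2/3 stops darker. Offset with the ISO: 5000 → 6400 → 8000 → 10000 → 12800 → 16000 → 20000 → 25600 → 32000.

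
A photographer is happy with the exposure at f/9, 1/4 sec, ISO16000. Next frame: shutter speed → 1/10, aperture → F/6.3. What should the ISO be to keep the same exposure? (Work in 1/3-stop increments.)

ISO 20000

Shutter speed: 1/4 → 1/5 → 1/6 → 1/8 → 1/10 — 1 1/3 stops shorter (darker).
Aperture: f/9 → f/8 → f/7.1 → f/6.3 — 1 stop larger aperture (brighter).
Net change so far: 1/3 stop darker. Offset with the ISO: 16000 → 20000.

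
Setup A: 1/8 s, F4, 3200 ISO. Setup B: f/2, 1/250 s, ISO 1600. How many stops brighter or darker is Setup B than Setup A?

4 stops darker

Aperture: f/4 → f/2.8 → f/2 — 2 stops opened up (brighter).
Shutter speed: 1/8 → 1/15 → 1/30 → 1/60 → 1/125 → 1/250 — 5 stops faster (darker).
ISO: 3200 → 1600 — 1 stop dropped (darker).
Net: +2 −5 −1 = −4 stops.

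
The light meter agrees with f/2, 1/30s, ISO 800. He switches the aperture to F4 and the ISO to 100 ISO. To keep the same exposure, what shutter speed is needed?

1 s

Aperture: f/2 → f/2.8 → f/4 — 2 stops smaller aperture (darker).
ISO: 800 → 400 → 200 → 100 — 3 stops lower (darker).
Net change so far: 5 stops darker. Offset with the shutter speed: 1/30 → 1/15 → 1/8 → 1/4 → 1/2 → 1.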